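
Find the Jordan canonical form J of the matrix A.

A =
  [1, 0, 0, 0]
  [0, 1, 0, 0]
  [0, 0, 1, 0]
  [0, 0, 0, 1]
J_1(1) ⊕ J_1(1) ⊕ J_1(1) ⊕ J_1(1)

The characteristic polynomial is
  det(x·I − A) = x^4 - 4*x^3 + 6*x^2 - 4*x + 1 = (x - 1)^4

Eigenvalues and multiplicities (the geometric multiplicity of λ is n − rank(A − λI), which equals the number of Jordan blocks for λ):
  λ = 1: algebraic multiplicity = 4, geometric multiplicity = 4

Determining the block sizes for each eigenvalue:
  λ = 1: gm = am = 4, so every block has size 1 → block sizes [1, 1, 1, 1]

Assembling the blocks gives a Jordan form
J =
  [1, 0, 0, 0]
  [0, 1, 0, 0]
  [0, 0, 1, 0]
  [0, 0, 0, 1]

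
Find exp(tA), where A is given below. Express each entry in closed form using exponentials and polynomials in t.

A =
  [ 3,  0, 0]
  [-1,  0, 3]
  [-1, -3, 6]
e^{tA} =
  [exp(3*t), 0, 0]
  [-t*exp(3*t), -3*t*exp(3*t) + exp(3*t), 3*t*exp(3*t)]
  [-t*exp(3*t), -3*t*exp(3*t), 3*t*exp(3*t) + exp(3*t)]

Strategy: write A = P · J · P⁻¹ where J is a Jordan canonical form, so e^{tA} = P · e^{tJ} · P⁻¹, and e^{tJ} can be computed block-by-block.

A has Jordan form
J =
  [3, 1, 0]
  [0, 3, 0]
  [0, 0, 3]
(up to reordering of blocks).

Per-block formulas:
  For a 2×2 Jordan block J_2(3): exp(t · J_2(3)) = e^(3t)·(I + t·N), where N is the 2×2 nilpotent shift.
  For a 1×1 block at λ = 3: exp(t · [3]) = [e^(3t)].

After assembling e^{tJ} and conjugating by P, we get:

e^{tA} =
  [exp(3*t), 0, 0]
  [-t*exp(3*t), -3*t*exp(3*t) + exp(3*t), 3*t*exp(3*t)]
  [-t*exp(3*t), -3*t*exp(3*t), 3*t*exp(3*t) + exp(3*t)]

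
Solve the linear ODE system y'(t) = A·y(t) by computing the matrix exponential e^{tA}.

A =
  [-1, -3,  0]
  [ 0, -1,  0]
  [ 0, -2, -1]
e^{tA} =
  [exp(-t), -3*t*exp(-t), 0]
  [0, exp(-t), 0]
  [0, -2*t*exp(-t), exp(-t)]

Strategy: write A = P · J · P⁻¹ where J is a Jordan canonical form, so e^{tA} = P · e^{tJ} · P⁻¹, and e^{tJ} can be computed block-by-block.

A has Jordan form
J =
  [-1,  1,  0]
  [ 0, -1,  0]
  [ 0,  0, -1]
(up to reordering of blocks).

Per-block formulas:
  For a 1×1 block at λ = -1: exp(t · [-1]) = [e^(-1t)].
  For a 2×2 Jordan block J_2(-1): exp(t · J_2(-1)) = e^(-1t)·(I + t·N), where N is the 2×2 nilpotent shift.

After assembling e^{tJ} and conjugating by P, we get:

e^{tA} =
  [exp(-t), -3*t*exp(-t), 0]
  [0, exp(-t), 0]
  [0, -2*t*exp(-t), exp(-t)]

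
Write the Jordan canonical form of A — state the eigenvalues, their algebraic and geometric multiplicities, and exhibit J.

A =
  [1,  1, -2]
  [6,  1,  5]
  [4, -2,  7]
J_3(3)

The characteristic polynomial is
  det(x·I − A) = x^3 - 9*x^2 + 27*x - 27 = (x - 3)^3

Eigenvalues and multiplicities (the geometric multiplicity of λ is n − rank(A − λI), which equals the number of Jordan blocks for λ):
  λ = 3: algebraic multiplicity = 3, geometric multiplicity = 1

Determining the block sizes for each eigenvalue:
  λ = 3: one block (gm = 1), so the single block has size am = 3 → block sizes [3]

Assembling the blocks gives a Jordan form
J =
  [3, 1, 0]
  [0, 3, 1]
  [0, 0, 3]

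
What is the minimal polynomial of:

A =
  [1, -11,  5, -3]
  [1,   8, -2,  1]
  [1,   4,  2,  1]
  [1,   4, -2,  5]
x^3 - 12*x^2 + 48*x - 64

The characteristic polynomial is χ_A(x) = (x - 4)^4, so the eigenvalues are known. The minimal polynomial is
  m_A(x) = Π_λ (x − λ)^{k_λ}
where k_λ is the size of the *largest* Jordan block for λ (equivalently, the smallest k with (A − λI)^k v = 0 for every generalised eigenvector v of λ).

  λ = 4: largest Jordan block has size 3, contributing (x − 4)^3

So m_A(x) = (x - 4)^3 = x^3 - 12*x^2 + 48*x - 64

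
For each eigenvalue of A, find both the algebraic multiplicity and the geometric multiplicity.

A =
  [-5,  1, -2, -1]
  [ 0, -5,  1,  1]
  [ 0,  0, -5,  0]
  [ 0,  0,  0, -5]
λ = -5: alg = 4, geom = 2

Step 1 — factor the characteristic polynomial to read off the algebraic multiplicities:
  χ_A(x) = (x + 5)^4

Step 2 — compute geometric multiplicities via the rank-nullity identity g(λ) = n − rank(A − λI):
  rank(A − (-5)·I) = 2, so dim ker(A − (-5)·I) = n − 2 = 2

Summary:
  λ = -5: algebraic multiplicity = 4, geometric multiplicity = 2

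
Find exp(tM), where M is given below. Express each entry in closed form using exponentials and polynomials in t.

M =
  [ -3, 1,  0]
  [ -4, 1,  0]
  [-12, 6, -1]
e^{tM} =
  [-2*t*exp(-t) + exp(-t), t*exp(-t), 0]
  [-4*t*exp(-t), 2*t*exp(-t) + exp(-t), 0]
  [-12*t*exp(-t), 6*t*exp(-t), exp(-t)]

Strategy: write M = P · J · P⁻¹ where J is a Jordan canonical form, so e^{tM} = P · e^{tJ} · P⁻¹, and e^{tJ} can be computed block-by-block.

M has Jordan form
J =
  [-1,  1,  0]
  [ 0, -1,  0]
  [ 0,  0, -1]
(up to reordering of blocks).

Per-block formulas:
  For a 1×1 block at λ = -1: exp(t · [-1]) = [e^(-1t)].
  For a 2×2 Jordan block J_2(-1): exp(t · J_2(-1)) = e^(-1t)·(I + t·N), where N is the 2×2 nilpotent shift.

After assembling e^{tJ} and conjugating by P, we get:

e^{tM} =
  [-2*t*exp(-t) + exp(-t), t*exp(-t), 0]
  [-4*t*exp(-t), 2*t*exp(-t) + exp(-t), 0]
  [-12*t*exp(-t), 6*t*exp(-t), exp(-t)]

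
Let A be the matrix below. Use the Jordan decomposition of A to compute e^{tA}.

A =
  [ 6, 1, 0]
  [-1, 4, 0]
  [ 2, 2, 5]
e^{tA} =
  [t*exp(5*t) + exp(5*t), t*exp(5*t), 0]
  [-t*exp(5*t), -t*exp(5*t) + exp(5*t), 0]
  [2*t*exp(5*t), 2*t*exp(5*t), exp(5*t)]

Strategy: write A = P · J · P⁻¹ where J is a Jordan canonical form, so e^{tA} = P · e^{tJ} · P⁻¹, and e^{tJ} can be computed block-by-block.

A has Jordan form
J =
  [5, 1, 0]
  [0, 5, 0]
  [0, 0, 5]
(up to reordering of blocks).

Per-block formulas:
  For a 1×1 block at λ = 5: exp(t · [5]) = [e^(5t)].
  For a 2×2 Jordan block J_2(5): exp(t · J_2(5)) = e^(5t)·(I + t·N), where N is the 2×2 nilpotent shift.

After assembling e^{tJ} and conjugating by P, we get:

e^{tA} =
  [t*exp(5*t) + exp(5*t), t*exp(5*t), 0]
  [-t*exp(5*t), -t*exp(5*t) + exp(5*t), 0]
  [2*t*exp(5*t), 2*t*exp(5*t), exp(5*t)]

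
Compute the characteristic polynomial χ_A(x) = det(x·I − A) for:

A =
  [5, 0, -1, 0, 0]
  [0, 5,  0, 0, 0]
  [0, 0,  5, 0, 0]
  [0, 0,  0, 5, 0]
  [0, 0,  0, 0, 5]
x^5 - 25*x^4 + 250*x^3 - 1250*x^2 + 3125*x - 3125

Expanding det(x·I − A) (e.g. by cofactor expansion or by noting that A is similar to its Jordan form J, which has the same characteristic polynomial as A) gives
  χ_A(x) = x^5 - 25*x^4 + 250*x^3 - 1250*x^2 + 3125*x - 3125
which factors as (x - 5)^5. The eigenvalues (with algebraic multiplicities) are λ = 5 with multiplicity 5.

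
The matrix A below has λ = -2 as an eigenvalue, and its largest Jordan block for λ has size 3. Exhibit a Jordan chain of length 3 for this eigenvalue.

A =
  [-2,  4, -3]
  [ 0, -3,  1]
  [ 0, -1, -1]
A Jordan chain for λ = -2 of length 3:
v_1 = (-1, 0, 0)ᵀ
v_2 = (4, -1, -1)ᵀ
v_3 = (0, 1, 0)ᵀ

Let N = A − (-2)·I. We want v_3 with N^3 v_3 = 0 but N^2 v_3 ≠ 0; then v_{j-1} := N · v_j for j = 3, …, 2.

Pick v_3 = (0, 1, 0)ᵀ.
Then v_2 = N · v_3 = (4, -1, -1)ᵀ.
Then v_1 = N · v_2 = (-1, 0, 0)ᵀ.

Sanity check: (A − (-2)·I) v_1 = (0, 0, 0)ᵀ = 0. ✓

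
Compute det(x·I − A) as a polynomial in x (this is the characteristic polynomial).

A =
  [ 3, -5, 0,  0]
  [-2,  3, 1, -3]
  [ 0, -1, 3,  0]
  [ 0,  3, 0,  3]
x^4 - 12*x^3 + 54*x^2 - 108*x + 81

Expanding det(x·I − A) (e.g. by cofactor expansion or by noting that A is similar to its Jordan form J, which has the same characteristic polynomial as A) gives
  χ_A(x) = x^4 - 12*x^3 + 54*x^2 - 108*x + 81
which factors as (x - 3)^4. The eigenvalues (with algebraic multiplicities) are λ = 3 with multiplicity 4.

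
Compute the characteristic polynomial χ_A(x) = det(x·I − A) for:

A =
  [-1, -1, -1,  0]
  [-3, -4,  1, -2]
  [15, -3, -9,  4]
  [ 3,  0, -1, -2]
x^4 + 16*x^3 + 96*x^2 + 256*x + 256

Expanding det(x·I − A) (e.g. by cofactor expansion or by noting that A is similar to its Jordan form J, which has the same characteristic polynomial as A) gives
  χ_A(x) = x^4 + 16*x^3 + 96*x^2 + 256*x + 256
which factors as (x + 4)^4. The eigenvalues (with algebraic multiplicities) are λ = -4 with multiplicity 4.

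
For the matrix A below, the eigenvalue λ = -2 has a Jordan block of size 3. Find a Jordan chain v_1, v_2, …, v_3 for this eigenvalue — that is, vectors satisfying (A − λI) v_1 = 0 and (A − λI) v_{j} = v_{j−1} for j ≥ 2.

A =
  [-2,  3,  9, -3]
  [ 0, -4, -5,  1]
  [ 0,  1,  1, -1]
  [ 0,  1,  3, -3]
A Jordan chain for λ = -2 of length 3:
v_1 = (3, -2, 1, 1)ᵀ
v_2 = (9, -5, 3, 3)ᵀ
v_3 = (0, 0, 1, 0)ᵀ

Let N = A − (-2)·I. We want v_3 with N^3 v_3 = 0 but N^2 v_3 ≠ 0; then v_{j-1} := N · v_j for j = 3, …, 2.

Pick v_3 = (0, 0, 1, 0)ᵀ.
Then v_2 = N · v_3 = (9, -5, 3, 3)ᵀ.
Then v_1 = N · v_2 = (3, -2, 1, 1)ᵀ.

Sanity check: (A − (-2)·I) v_1 = (0, 0, 0, 0)ᵀ = 0. ✓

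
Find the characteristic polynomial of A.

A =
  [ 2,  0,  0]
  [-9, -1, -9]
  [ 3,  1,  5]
x^3 - 6*x^2 + 12*x - 8

Expanding det(x·I − A) (e.g. by cofactor expansion or by noting that A is similar to its Jordan form J, which has the same characteristic polynomial as A) gives
  χ_A(x) = x^3 - 6*x^2 + 12*x - 8
which factors as (x - 2)^3. The eigenvalues (with algebraic multiplicities) are λ = 2 with multiplicity 3.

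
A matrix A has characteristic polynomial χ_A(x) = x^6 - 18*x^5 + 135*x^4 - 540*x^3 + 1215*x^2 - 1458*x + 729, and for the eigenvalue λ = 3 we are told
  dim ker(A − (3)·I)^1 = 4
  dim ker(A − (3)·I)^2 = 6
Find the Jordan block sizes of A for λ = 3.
Block sizes for λ = 3: [2, 2, 1, 1]

From the dimensions of kernels of powers, the number of Jordan blocks of size at least j is d_j − d_{j−1} where d_j = dim ker(N^j) (with d_0 = 0). Computing the differences gives [4, 2].
The number of blocks of size exactly k is (#blocks of size ≥ k) − (#blocks of size ≥ k + 1), so the partition is: 2 block(s) of size 1, 2 block(s) of size 2.
In nonincreasing order the block sizes are [2, 2, 1, 1].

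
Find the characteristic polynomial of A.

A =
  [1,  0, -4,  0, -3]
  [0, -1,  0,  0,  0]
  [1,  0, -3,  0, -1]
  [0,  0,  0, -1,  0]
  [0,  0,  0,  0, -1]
x^5 + 5*x^4 + 10*x^3 + 10*x^2 + 5*x + 1

Expanding det(x·I − A) (e.g. by cofactor expansion or by noting that A is similar to its Jordan form J, which has the same characteristic polynomial as A) gives
  χ_A(x) = x^5 + 5*x^4 + 10*x^3 + 10*x^2 + 5*x + 1
which factors as (x + 1)^5. The eigenvalues (with algebraic multiplicities) are λ = -1 with multiplicity 5.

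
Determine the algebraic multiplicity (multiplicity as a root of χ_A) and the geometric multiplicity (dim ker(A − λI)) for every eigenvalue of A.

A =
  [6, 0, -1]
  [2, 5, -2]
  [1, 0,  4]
λ = 5: alg = 3, geom = 2

Step 1 — factor the characteristic polynomial to read off the algebraic multiplicities:
  χ_A(x) = (x - 5)^3

Step 2 — compute geometric multiplicities via the rank-nullity identity g(λ) = n − rank(A − λI):
  rank(A − (5)·I) = 1, so dim ker(A − (5)·I) = n − 1 = 2

Summary:
  λ = 5: algebraic multiplicity = 3, geometric multiplicity = 2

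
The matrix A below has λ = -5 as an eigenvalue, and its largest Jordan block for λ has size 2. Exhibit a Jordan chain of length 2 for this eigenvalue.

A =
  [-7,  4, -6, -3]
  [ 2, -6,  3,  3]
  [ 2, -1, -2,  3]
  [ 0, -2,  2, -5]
A Jordan chain for λ = -5 of length 2:
v_1 = (-2, 2, 2, 0)ᵀ
v_2 = (1, 0, 0, 0)ᵀ

Let N = A − (-5)·I. We want v_2 with N^2 v_2 = 0 but N^1 v_2 ≠ 0; then v_{j-1} := N · v_j for j = 2, …, 2.

Pick v_2 = (1, 0, 0, 0)ᵀ.
Then v_1 = N · v_2 = (-2, 2, 2, 0)ᵀ.

Sanity check: (A − (-5)·I) v_1 = (0, 0, 0, 0)ᵀ = 0. ✓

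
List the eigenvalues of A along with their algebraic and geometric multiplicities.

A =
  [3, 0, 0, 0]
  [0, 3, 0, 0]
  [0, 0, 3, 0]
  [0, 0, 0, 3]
λ = 3: alg = 4, geom = 4

Step 1 — factor the characteristic polynomial to read off the algebraic multiplicities:
  χ_A(x) = (x - 3)^4

Step 2 — compute geometric multiplicities via the rank-nullity identity g(λ) = n − rank(A − λI):
  rank(A − (3)·I) = 0, so dim ker(A − (3)·I) = n − 0 = 4

Summary:
  λ = 3: algebraic multiplicity = 4, geometric multiplicity = 4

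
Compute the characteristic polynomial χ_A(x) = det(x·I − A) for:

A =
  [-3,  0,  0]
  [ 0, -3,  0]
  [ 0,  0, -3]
x^3 + 9*x^2 + 27*x + 27

Expanding det(x·I − A) (e.g. by cofactor expansion or by noting that A is similar to its Jordan form J, which has the same characteristic polynomial as A) gives
  χ_A(x) = x^3 + 9*x^2 + 27*x + 27
which factors as (x + 3)^3. The eigenvalues (with algebraic multiplicities) are λ = -3 with multiplicity 3.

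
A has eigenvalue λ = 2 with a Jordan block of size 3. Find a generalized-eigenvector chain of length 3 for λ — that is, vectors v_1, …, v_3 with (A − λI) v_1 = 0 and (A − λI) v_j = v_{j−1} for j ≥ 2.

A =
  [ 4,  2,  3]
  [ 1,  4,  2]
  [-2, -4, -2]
A Jordan chain for λ = 2 of length 3:
v_1 = (-4, -2, 4)ᵀ
v_2 = (2, 2, -4)ᵀ
v_3 = (0, 1, 0)ᵀ

Let N = A − (2)·I. We want v_3 with N^3 v_3 = 0 but N^2 v_3 ≠ 0; then v_{j-1} := N · v_j for j = 3, …, 2.

Pick v_3 = (0, 1, 0)ᵀ.
Then v_2 = N · v_3 = (2, 2, -4)ᵀ.
Then v_1 = N · v_2 = (-4, -2, 4)ᵀ.

Sanity check: (A − (2)·I) v_1 = (0, 0, 0)ᵀ = 0. ✓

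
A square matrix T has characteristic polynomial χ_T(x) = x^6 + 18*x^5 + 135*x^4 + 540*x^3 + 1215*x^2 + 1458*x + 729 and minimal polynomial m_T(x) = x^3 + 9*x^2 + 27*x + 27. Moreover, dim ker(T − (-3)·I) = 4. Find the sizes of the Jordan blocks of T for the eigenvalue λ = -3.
Block sizes for λ = -3: [3, 1, 1, 1]

Step 1 — from the characteristic polynomial, algebraic multiplicity of λ = -3 is 6. From dim ker(T − (-3)·I) = 4, there are exactly 4 Jordan blocks for λ = -3.
Step 2 — from the minimal polynomial, the factor (x + 3)^3 tells us the largest block for λ = -3 has size 3.
Step 3 — with total size 6, 4 blocks, and largest block 3, the block sizes (in nonincreasing order) are [3, 1, 1, 1].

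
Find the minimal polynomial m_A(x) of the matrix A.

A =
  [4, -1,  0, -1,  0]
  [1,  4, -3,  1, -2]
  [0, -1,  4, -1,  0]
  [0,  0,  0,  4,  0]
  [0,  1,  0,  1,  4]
x^3 - 12*x^2 + 48*x - 64

The characteristic polynomial is χ_A(x) = (x - 4)^5, so the eigenvalues are known. The minimal polynomial is
  m_A(x) = Π_λ (x − λ)^{k_λ}
where k_λ is the size of the *largest* Jordan block for λ (equivalently, the smallest k with (A − λI)^k v = 0 for every generalised eigenvector v of λ).

  λ = 4: largest Jordan block has size 3, contributing (x − 4)^3

So m_A(x) = (x - 4)^3 = x^3 - 12*x^2 + 48*x - 64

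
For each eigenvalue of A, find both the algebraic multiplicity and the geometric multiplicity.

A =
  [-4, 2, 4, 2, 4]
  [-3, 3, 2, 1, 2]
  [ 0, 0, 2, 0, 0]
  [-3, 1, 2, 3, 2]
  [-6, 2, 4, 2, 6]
λ = 2: alg = 5, geom = 4

Step 1 — factor the characteristic polynomial to read off the algebraic multiplicities:
  χ_A(x) = (x - 2)^5

Step 2 — compute geometric multiplicities via the rank-nullity identity g(λ) = n − rank(A − λI):
  rank(A − (2)·I) = 1, so dim ker(A − (2)·I) = n − 1 = 4

Summary:
  λ = 2: algebraic multiplicity = 5, geometric multiplicity = 4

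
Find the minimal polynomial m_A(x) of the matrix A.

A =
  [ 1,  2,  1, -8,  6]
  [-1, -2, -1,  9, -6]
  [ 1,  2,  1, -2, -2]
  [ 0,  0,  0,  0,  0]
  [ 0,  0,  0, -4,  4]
x^3 - 4*x^2

The characteristic polynomial is χ_A(x) = x^4*(x - 4), so the eigenvalues are known. The minimal polynomial is
  m_A(x) = Π_λ (x − λ)^{k_λ}
where k_λ is the size of the *largest* Jordan block for λ (equivalently, the smallest k with (A − λI)^k v = 0 for every generalised eigenvector v of λ).

  λ = 0: largest Jordan block has size 2, contributing (x − 0)^2
  λ = 4: largest Jordan block has size 1, contributing (x − 4)

So m_A(x) = x^2*(x - 4) = x^3 - 4*x^2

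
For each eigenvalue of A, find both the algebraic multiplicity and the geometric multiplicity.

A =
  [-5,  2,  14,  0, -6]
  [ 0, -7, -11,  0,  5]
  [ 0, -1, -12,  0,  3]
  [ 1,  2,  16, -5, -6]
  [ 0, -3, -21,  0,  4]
λ = -5: alg = 5, geom = 2

Step 1 — factor the characteristic polynomial to read off the algebraic multiplicities:
  χ_A(x) = (x + 5)^5

Step 2 — compute geometric multiplicities via the rank-nullity identity g(λ) = n − rank(A − λI):
  rank(A − (-5)·I) = 3, so dim ker(A − (-5)·I) = n − 3 = 2

Summary:
  λ = -5: algebraic multiplicity = 5, geometric multiplicity = 2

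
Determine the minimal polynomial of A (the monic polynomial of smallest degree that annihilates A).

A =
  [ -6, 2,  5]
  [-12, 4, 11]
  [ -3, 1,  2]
x^3

The characteristic polynomial is χ_A(x) = x^3, so the eigenvalues are known. The minimal polynomial is
  m_A(x) = Π_λ (x − λ)^{k_λ}
where k_λ is the size of the *largest* Jordan block for λ (equivalently, the smallest k with (A − λI)^k v = 0 for every generalised eigenvector v of λ).

  λ = 0: largest Jordan block has size 3, contributing (x − 0)^3

So m_A(x) = x^3 = x^3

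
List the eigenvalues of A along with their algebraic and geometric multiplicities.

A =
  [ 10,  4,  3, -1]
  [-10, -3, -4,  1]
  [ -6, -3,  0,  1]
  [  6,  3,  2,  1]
λ = 2: alg = 4, geom = 2

Step 1 — factor the characteristic polynomial to read off the algebraic multiplicities:
  χ_A(x) = (x - 2)^4

Step 2 — compute geometric multiplicities via the rank-nullity identity g(λ) = n − rank(A − λI):
  rank(A − (2)·I) = 2, so dim ker(A − (2)·I) = n − 2 = 2

Summary:
  λ = 2: algebraic multiplicity = 4, geometric multiplicity = 2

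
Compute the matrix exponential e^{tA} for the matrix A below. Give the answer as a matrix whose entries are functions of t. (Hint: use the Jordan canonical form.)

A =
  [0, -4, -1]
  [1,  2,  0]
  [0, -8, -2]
e^{tA} =
  [1 - 2*t^2, -4*t, t^2 - t]
  [t^2 + t, 2*t + 1, -t^2/2]
  [-4*t^2, -8*t, 2*t^2 - 2*t + 1]

Strategy: write A = P · J · P⁻¹ where J is a Jordan canonical form, so e^{tA} = P · e^{tJ} · P⁻¹, and e^{tJ} can be computed block-by-block.

A has Jordan form
J =
  [0, 1, 0]
  [0, 0, 1]
  [0, 0, 0]
(up to reordering of blocks).

Per-block formulas:
  For a 3×3 Jordan block J_3(0): exp(t · J_3(0)) = e^(0t)·(I + t·N + (t^2/2)·N^2), where N is the 3×3 nilpotent shift.

After assembling e^{tJ} and conjugating by P, we get:

e^{tA} =
  [1 - 2*t^2, -4*t, t^2 - t]
  [t^2 + t, 2*t + 1, -t^2/2]
  [-4*t^2, -8*t, 2*t^2 - 2*t + 1]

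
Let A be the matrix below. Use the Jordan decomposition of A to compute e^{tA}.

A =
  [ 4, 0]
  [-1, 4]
e^{tA} =
  [exp(4*t), 0]
  [-t*exp(4*t), exp(4*t)]

Strategy: write A = P · J · P⁻¹ where J is a Jordan canonical form, so e^{tA} = P · e^{tJ} · P⁻¹, and e^{tJ} can be computed block-by-block.

A has Jordan form
J =
  [4, 1]
  [0, 4]
(up to reordering of blocks).

Per-block formulas:
  For a 2×2 Jordan block J_2(4): exp(t · J_2(4)) = e^(4t)·(I + t·N), where N is the 2×2 nilpotent shift.

After assembling e^{tJ} and conjugating by P, we get:

e^{tA} =
  [exp(4*t), 0]
  [-t*exp(4*t), exp(4*t)]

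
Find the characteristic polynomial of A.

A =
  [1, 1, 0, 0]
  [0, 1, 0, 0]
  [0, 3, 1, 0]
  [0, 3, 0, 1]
x^4 - 4*x^3 + 6*x^2 - 4*x + 1

Expanding det(x·I − A) (e.g. by cofactor expansion or by noting that A is similar to its Jordan form J, which has the same characteristic polynomial as A) gives
  χ_A(x) = x^4 - 4*x^3 + 6*x^2 - 4*x + 1
which factors as (x - 1)^4. The eigenvalues (with algebraic multiplicities) are λ = 1 with multiplicity 4.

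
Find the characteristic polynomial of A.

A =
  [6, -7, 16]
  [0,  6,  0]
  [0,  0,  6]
x^3 - 18*x^2 + 108*x - 216

Expanding det(x·I − A) (e.g. by cofactor expansion or by noting that A is similar to its Jordan form J, which has the same characteristic polynomial as A) gives
  χ_A(x) = x^3 - 18*x^2 + 108*x - 216
which factors as (x - 6)^3. The eigenvalues (with algebraic multiplicities) are λ = 6 with multiplicity 3.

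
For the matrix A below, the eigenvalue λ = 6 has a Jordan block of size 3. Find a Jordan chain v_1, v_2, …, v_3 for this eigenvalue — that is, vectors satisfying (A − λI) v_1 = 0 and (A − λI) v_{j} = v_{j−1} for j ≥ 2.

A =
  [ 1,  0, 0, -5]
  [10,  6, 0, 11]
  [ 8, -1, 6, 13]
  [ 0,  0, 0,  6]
A Jordan chain for λ = 6 of length 3:
v_1 = (0, 0, 1, 0)ᵀ
v_2 = (0, -1, -5, 0)ᵀ
v_3 = (1, 0, 0, -1)ᵀ

Let N = A − (6)·I. We want v_3 with N^3 v_3 = 0 but N^2 v_3 ≠ 0; then v_{j-1} := N · v_j for j = 3, …, 2.

Pick v_3 = (1, 0, 0, -1)ᵀ.
Then v_2 = N · v_3 = (0, -1, -5, 0)ᵀ.
Then v_1 = N · v_2 = (0, 0, 1, 0)ᵀ.

Sanity check: (A − (6)·I) v_1 = (0, 0, 0, 0)ᵀ = 0. ✓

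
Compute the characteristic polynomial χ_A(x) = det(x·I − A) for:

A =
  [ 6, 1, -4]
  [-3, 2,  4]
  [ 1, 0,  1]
x^3 - 9*x^2 + 27*x - 27

Expanding det(x·I − A) (e.g. by cofactor expansion or by noting that A is similar to its Jordan form J, which has the same characteristic polynomial as A) gives
  χ_A(x) = x^3 - 9*x^2 + 27*x - 27
which factors as (x - 3)^3. The eigenvalues (with algebraic multiplicities) are λ = 3 with multiplicity 3.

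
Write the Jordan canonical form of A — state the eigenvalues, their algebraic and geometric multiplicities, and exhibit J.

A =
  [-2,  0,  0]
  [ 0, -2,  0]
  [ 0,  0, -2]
J_1(-2) ⊕ J_1(-2) ⊕ J_1(-2)

The characteristic polynomial is
  det(x·I − A) = x^3 + 6*x^2 + 12*x + 8 = (x + 2)^3

Eigenvalues and multiplicities (the geometric multiplicity of λ is n − rank(A − λI), which equals the number of Jordan blocks for λ):
  λ = -2: algebraic multiplicity = 3, geometric multiplicity = 3

Determining the block sizes for each eigenvalue:
  λ = -2: gm = am = 3, so every block has size 1 → block sizes [1, 1, 1]

Assembling the blocks gives a Jordan form
J =
  [-2,  0,  0]
  [ 0, -2,  0]
  [ 0,  0, -2]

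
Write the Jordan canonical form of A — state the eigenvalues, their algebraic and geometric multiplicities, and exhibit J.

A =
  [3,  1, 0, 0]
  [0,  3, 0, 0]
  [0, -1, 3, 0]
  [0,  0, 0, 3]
J_2(3) ⊕ J_1(3) ⊕ J_1(3)

The characteristic polynomial is
  det(x·I − A) = x^4 - 12*x^3 + 54*x^2 - 108*x + 81 = (x - 3)^4

Eigenvalues and multiplicities (the geometric multiplicity of λ is n − rank(A − λI), which equals the number of Jordan blocks for λ):
  λ = 3: algebraic multiplicity = 4, geometric multiplicity = 3

Determining the block sizes for each eigenvalue:
  λ = 3: 3 blocks summing to 4 forces exactly one block of size 2 and the rest size 1 → block sizes [2, 1, 1]

Assembling the blocks gives a Jordan form
J =
  [3, 1, 0, 0]
  [0, 3, 0, 0]
  [0, 0, 3, 0]
  [0, 0, 0, 3]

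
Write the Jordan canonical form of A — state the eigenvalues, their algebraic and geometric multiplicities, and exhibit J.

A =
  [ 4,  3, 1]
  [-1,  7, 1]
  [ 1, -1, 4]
J_3(5)

The characteristic polynomial is
  det(x·I − A) = x^3 - 15*x^2 + 75*x - 125 = (x - 5)^3

Eigenvalues and multiplicities (the geometric multiplicity of λ is n − rank(A − λI), which equals the number of Jordan blocks for λ):
  λ = 5: algebraic multiplicity = 3, geometric multiplicity = 1

Determining the block sizes for each eigenvalue:
  λ = 5: one block (gm = 1), so the single block has size am = 3 → block sizes [3]

Assembling the blocks gives a Jordan form
J =
  [5, 1, 0]
  [0, 5, 1]
  [0, 0, 5]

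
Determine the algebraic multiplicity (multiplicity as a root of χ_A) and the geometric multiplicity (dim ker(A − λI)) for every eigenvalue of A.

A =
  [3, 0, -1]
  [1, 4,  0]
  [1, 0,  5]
λ = 4: alg = 3, geom = 1

Step 1 — factor the characteristic polynomial to read off the algebraic multiplicities:
  χ_A(x) = (x - 4)^3

Step 2 — compute geometric multiplicities via the rank-nullity identity g(λ) = n − rank(A − λI):
  rank(A − (4)·I) = 2, so dim ker(A − (4)·I) = n − 2 = 1

Summary:
  λ = 4: algebraic multiplicity = 3, geometric multiplicity = 1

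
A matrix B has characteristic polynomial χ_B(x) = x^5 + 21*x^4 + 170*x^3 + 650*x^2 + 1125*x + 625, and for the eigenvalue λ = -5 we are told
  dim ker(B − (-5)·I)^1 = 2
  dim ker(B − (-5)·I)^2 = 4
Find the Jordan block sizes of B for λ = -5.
Block sizes for λ = -5: [2, 2]

From the dimensions of kernels of powers, the number of Jordan blocks of size at least j is d_j − d_{j−1} where d_j = dim ker(N^j) (with d_0 = 0). Computing the differences gives [2, 2].
The number of blocks of size exactly k is (#blocks of size ≥ k) − (#blocks of size ≥ k + 1), so the partition is: 2 block(s) of size 2.
In nonincreasing order the block sizes are [2, 2].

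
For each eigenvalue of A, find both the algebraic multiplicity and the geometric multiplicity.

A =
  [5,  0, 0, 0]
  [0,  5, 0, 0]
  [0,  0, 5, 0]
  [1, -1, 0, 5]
λ = 5: alg = 4, geom = 3

Step 1 — factor the characteristic polynomial to read off the algebraic multiplicities:
  χ_A(x) = (x - 5)^4

Step 2 — compute geometric multiplicities via the rank-nullity identity g(λ) = n − rank(A − λI):
  rank(A − (5)·I) = 1, so dim ker(A − (5)·I) = n − 1 = 3

Summary:
  λ = 5: algebraic multiplicity = 4, geometric multiplicity = 3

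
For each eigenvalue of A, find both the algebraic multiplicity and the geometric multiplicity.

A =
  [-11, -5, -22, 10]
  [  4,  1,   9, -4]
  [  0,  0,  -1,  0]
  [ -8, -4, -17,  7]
λ = -1: alg = 4, geom = 2

Step 1 — factor the characteristic polynomial to read off the algebraic multiplicities:
  χ_A(x) = (x + 1)^4

Step 2 — compute geometric multiplicities via the rank-nullity identity g(λ) = n − rank(A − λI):
  rank(A − (-1)·I) = 2, so dim ker(A − (-1)·I) = n − 2 = 2

Summary:
  λ = -1: algebraic multiplicity = 4, geometric multiplicity = 2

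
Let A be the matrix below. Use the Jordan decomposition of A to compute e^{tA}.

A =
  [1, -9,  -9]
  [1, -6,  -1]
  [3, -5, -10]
e^{tA} =
  [6*t*exp(-5*t) + exp(-5*t), -9*t*exp(-5*t), -9*t*exp(-5*t)]
  [t^2*exp(-5*t) + t*exp(-5*t), -3*t^2*exp(-5*t)/2 - t*exp(-5*t) + exp(-5*t), -3*t^2*exp(-5*t)/2 - t*exp(-5*t)]
  [-t^2*exp(-5*t) + 3*t*exp(-5*t), 3*t^2*exp(-5*t)/2 - 5*t*exp(-5*t), 3*t^2*exp(-5*t)/2 - 5*t*exp(-5*t) + exp(-5*t)]

Strategy: write A = P · J · P⁻¹ where J is a Jordan canonical form, so e^{tA} = P · e^{tJ} · P⁻¹, and e^{tJ} can be computed block-by-block.

A has Jordan form
J =
  [-5,  1,  0]
  [ 0, -5,  1]
  [ 0,  0, -5]
(up to reordering of blocks).

Per-block formulas:
  For a 3×3 Jordan block J_3(-5): exp(t · J_3(-5)) = e^(-5t)·(I + t·N + (t^2/2)·N^2), where N is the 3×3 nilpotent shift.

After assembling e^{tJ} and conjugating by P, we get:

e^{tA} =
  [6*t*exp(-5*t) + exp(-5*t), -9*t*exp(-5*t), -9*t*exp(-5*t)]
  [t^2*exp(-5*t) + t*exp(-5*t), -3*t^2*exp(-5*t)/2 - t*exp(-5*t) + exp(-5*t), -3*t^2*exp(-5*t)/2 - t*exp(-5*t)]
  [-t^2*exp(-5*t) + 3*t*exp(-5*t), 3*t^2*exp(-5*t)/2 - 5*t*exp(-5*t), 3*t^2*exp(-5*t)/2 - 5*t*exp(-5*t) + exp(-5*t)]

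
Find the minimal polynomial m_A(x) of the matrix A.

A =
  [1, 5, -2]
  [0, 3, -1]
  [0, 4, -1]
x^3 - 3*x^2 + 3*x - 1

The characteristic polynomial is χ_A(x) = (x - 1)^3, so the eigenvalues are known. The minimal polynomial is
  m_A(x) = Π_λ (x − λ)^{k_λ}
where k_λ is the size of the *largest* Jordan block for λ (equivalently, the smallest k with (A − λI)^k v = 0 for every generalised eigenvector v of λ).

  λ = 1: largest Jordan block has size 3, contributing (x − 1)^3

So m_A(x) = (x - 1)^3 = x^3 - 3*x^2 + 3*x - 1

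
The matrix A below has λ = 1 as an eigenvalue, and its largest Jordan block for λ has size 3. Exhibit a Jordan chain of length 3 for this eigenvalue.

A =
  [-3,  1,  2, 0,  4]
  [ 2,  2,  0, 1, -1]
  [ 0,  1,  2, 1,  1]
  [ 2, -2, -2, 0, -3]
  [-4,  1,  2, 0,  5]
A Jordan chain for λ = 1 of length 3:
v_1 = (2, 0, 0, -2, 2)ᵀ
v_2 = (-4, 2, 0, 2, -4)ᵀ
v_3 = (1, 0, 0, 0, 0)ᵀ

Let N = A − (1)·I. We want v_3 with N^3 v_3 = 0 but N^2 v_3 ≠ 0; then v_{j-1} := N · v_j for j = 3, …, 2.

Pick v_3 = (1, 0, 0, 0, 0)ᵀ.
Then v_2 = N · v_3 = (-4, 2, 0, 2, -4)ᵀ.
Then v_1 = N · v_2 = (2, 0, 0, -2, 2)ᵀ.

Sanity check: (A − (1)·I) v_1 = (0, 0, 0, 0, 0)ᵀ = 0. ✓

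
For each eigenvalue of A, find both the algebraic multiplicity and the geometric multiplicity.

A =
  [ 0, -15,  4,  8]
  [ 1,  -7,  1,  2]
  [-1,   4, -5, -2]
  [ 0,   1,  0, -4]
λ = -4: alg = 4, geom = 2

Step 1 — factor the characteristic polynomial to read off the algebraic multiplicities:
  χ_A(x) = (x + 4)^4

Step 2 — compute geometric multiplicities via the rank-nullity identity g(λ) = n − rank(A − λI):
  rank(A − (-4)·I) = 2, so dim ker(A − (-4)·I) = n − 2 = 2

Summary:
  λ = -4: algebraic multiplicity = 4, geometric multiplicity = 2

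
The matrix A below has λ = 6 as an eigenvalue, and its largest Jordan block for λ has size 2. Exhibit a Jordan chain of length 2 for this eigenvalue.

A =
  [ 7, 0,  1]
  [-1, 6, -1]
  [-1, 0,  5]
A Jordan chain for λ = 6 of length 2:
v_1 = (1, -1, -1)ᵀ
v_2 = (1, 0, 0)ᵀ

Let N = A − (6)·I. We want v_2 with N^2 v_2 = 0 but N^1 v_2 ≠ 0; then v_{j-1} := N · v_j for j = 2, …, 2.

Pick v_2 = (1, 0, 0)ᵀ.
Then v_1 = N · v_2 = (1, -1, -1)ᵀ.

Sanity check: (A − (6)·I) v_1 = (0, 0, 0)ᵀ = 0. ✓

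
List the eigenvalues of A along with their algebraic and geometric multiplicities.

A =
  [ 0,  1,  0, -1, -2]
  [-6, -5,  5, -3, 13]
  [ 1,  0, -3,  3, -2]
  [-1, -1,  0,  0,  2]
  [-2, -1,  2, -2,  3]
λ = -1: alg = 5, geom = 2

Step 1 — factor the characteristic polynomial to read off the algebraic multiplicities:
  χ_A(x) = (x + 1)^5

Step 2 — compute geometric multiplicities via the rank-nullity identity g(λ) = n − rank(A − λI):
  rank(A − (-1)·I) = 3, so dim ker(A − (-1)·I) = n − 3 = 2

Summary:
  λ = -1: algebraic multiplicity = 5, geometric multiplicity = 2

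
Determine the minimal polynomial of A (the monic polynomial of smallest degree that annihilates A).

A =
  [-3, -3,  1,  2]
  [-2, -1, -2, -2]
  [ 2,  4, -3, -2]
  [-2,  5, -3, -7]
x^3 + 11*x^2 + 39*x + 45

The characteristic polynomial is χ_A(x) = (x + 3)^3*(x + 5), so the eigenvalues are known. The minimal polynomial is
  m_A(x) = Π_λ (x − λ)^{k_λ}
where k_λ is the size of the *largest* Jordan block for λ (equivalently, the smallest k with (A − λI)^k v = 0 for every generalised eigenvector v of λ).

  λ = -5: largest Jordan block has size 1, contributing (x + 5)
  λ = -3: largest Jordan block has size 2, contributing (x + 3)^2

So m_A(x) = (x + 3)^2*(x + 5) = x^3 + 11*x^2 + 39*x + 45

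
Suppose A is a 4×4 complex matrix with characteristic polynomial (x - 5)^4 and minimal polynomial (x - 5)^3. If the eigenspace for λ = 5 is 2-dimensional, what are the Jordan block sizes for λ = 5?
Block sizes for λ = 5: [3, 1]

Step 1 — from the characteristic polynomial, algebraic multiplicity of λ = 5 is 4. From dim ker(A − (5)·I) = 2, there are exactly 2 Jordan blocks for λ = 5.
Step 2 — from the minimal polynomial, the factor (x − 5)^3 tells us the largest block for λ = 5 has size 3.
Step 3 — with total size 4, 2 blocks, and largest block 3, the block sizes (in nonincreasing order) are [3, 1].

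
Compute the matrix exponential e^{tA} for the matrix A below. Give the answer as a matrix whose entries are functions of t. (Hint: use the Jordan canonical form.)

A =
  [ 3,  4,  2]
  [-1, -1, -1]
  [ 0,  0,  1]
e^{tA} =
  [2*t*exp(t) + exp(t), 4*t*exp(t), 2*t*exp(t)]
  [-t*exp(t), -2*t*exp(t) + exp(t), -t*exp(t)]
  [0, 0, exp(t)]

Strategy: write A = P · J · P⁻¹ where J is a Jordan canonical form, so e^{tA} = P · e^{tJ} · P⁻¹, and e^{tJ} can be computed block-by-block.

A has Jordan form
J =
  [1, 1, 0]
  [0, 1, 0]
  [0, 0, 1]
(up to reordering of blocks).

Per-block formulas:
  For a 1×1 block at λ = 1: exp(t · [1]) = [e^(1t)].
  For a 2×2 Jordan block J_2(1): exp(t · J_2(1)) = e^(1t)·(I + t·N), where N is the 2×2 nilpotent shift.

After assembling e^{tJ} and conjugating by P, we get:

e^{tA} =
  [2*t*exp(t) + exp(t), 4*t*exp(t), 2*t*exp(t)]
  [-t*exp(t), -2*t*exp(t) + exp(t), -t*exp(t)]
  [0, 0, exp(t)]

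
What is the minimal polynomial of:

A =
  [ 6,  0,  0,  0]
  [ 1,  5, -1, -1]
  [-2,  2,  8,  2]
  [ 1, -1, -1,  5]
x^2 - 12*x + 36

The characteristic polynomial is χ_A(x) = (x - 6)^4, so the eigenvalues are known. The minimal polynomial is
  m_A(x) = Π_λ (x − λ)^{k_λ}
where k_λ is the size of the *largest* Jordan block for λ (equivalently, the smallest k with (A − λI)^k v = 0 for every generalised eigenvector v of λ).

  λ = 6: largest Jordan block has size 2, contributing (x − 6)^2

So m_A(x) = (x - 6)^2 = x^2 - 12*x + 36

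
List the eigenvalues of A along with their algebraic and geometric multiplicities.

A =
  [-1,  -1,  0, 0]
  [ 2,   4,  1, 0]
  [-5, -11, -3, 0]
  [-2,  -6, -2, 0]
λ = 0: alg = 4, geom = 2

Step 1 — factor the characteristic polynomial to read off the algebraic multiplicities:
  χ_A(x) = x^4

Step 2 — compute geometric multiplicities via the rank-nullity identity g(λ) = n − rank(A − λI):
  rank(A − (0)·I) = 2, so dim ker(A − (0)·I) = n − 2 = 2

Summary:
  λ = 0: algebraic multiplicity = 4, geometric multiplicity = 2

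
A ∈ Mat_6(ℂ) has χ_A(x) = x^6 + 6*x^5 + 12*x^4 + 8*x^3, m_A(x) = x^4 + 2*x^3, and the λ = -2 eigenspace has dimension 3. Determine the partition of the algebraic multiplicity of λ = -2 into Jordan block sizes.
Block sizes for λ = -2: [1, 1, 1]

Step 1 — from the characteristic polynomial, algebraic multiplicity of λ = -2 is 3. From dim ker(A − (-2)·I) = 3, there are exactly 3 Jordan blocks for λ = -2.
Step 2 — from the minimal polynomial, the factor (x + 2) tells us the largest block for λ = -2 has size 1.
Step 3 — with total size 3, 3 blocks, and largest block 1, the block sizes (in nonincreasing order) are [1, 1, 1].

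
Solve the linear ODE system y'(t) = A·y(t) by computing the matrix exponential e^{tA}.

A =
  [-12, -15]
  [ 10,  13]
e^{tA} =
  [-2*exp(3*t) + 3*exp(-2*t), -3*exp(3*t) + 3*exp(-2*t)]
  [2*exp(3*t) - 2*exp(-2*t), 3*exp(3*t) - 2*exp(-2*t)]

Strategy: write A = P · J · P⁻¹ where J is a Jordan canonical form, so e^{tA} = P · e^{tJ} · P⁻¹, and e^{tJ} can be computed block-by-block.

A has Jordan form
J =
  [-2, 0]
  [ 0, 3]
(up to reordering of blocks).

Per-block formulas:
  For a 1×1 block at λ = -2: exp(t · [-2]) = [e^(-2t)].
  For a 1×1 block at λ = 3: exp(t · [3]) = [e^(3t)].

After assembling e^{tJ} and conjugating by P, we get:

e^{tA} =
  [-2*exp(3*t) + 3*exp(-2*t), -3*exp(3*t) + 3*exp(-2*t)]
  [2*exp(3*t) - 2*exp(-2*t), 3*exp(3*t) - 2*exp(-2*t)]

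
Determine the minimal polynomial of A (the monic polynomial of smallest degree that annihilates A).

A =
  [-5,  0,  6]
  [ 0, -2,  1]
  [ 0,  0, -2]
x^3 + 9*x^2 + 24*x + 20

The characteristic polynomial is χ_A(x) = (x + 2)^2*(x + 5), so the eigenvalues are known. The minimal polynomial is
  m_A(x) = Π_λ (x − λ)^{k_λ}
where k_λ is the size of the *largest* Jordan block for λ (equivalently, the smallest k with (A − λI)^k v = 0 for every generalised eigenvector v of λ).

  λ = -5: largest Jordan block has size 1, contributing (x + 5)
  λ = -2: largest Jordan block has size 2, contributing (x + 2)^2

So m_A(x) = (x + 2)^2*(x + 5) = x^3 + 9*x^2 + 24*x + 20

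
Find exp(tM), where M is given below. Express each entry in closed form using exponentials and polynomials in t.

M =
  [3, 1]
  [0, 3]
e^{tM} =
  [exp(3*t), t*exp(3*t)]
  [0, exp(3*t)]

Strategy: write M = P · J · P⁻¹ where J is a Jordan canonical form, so e^{tM} = P · e^{tJ} · P⁻¹, and e^{tJ} can be computed block-by-block.

M has Jordan form
J =
  [3, 1]
  [0, 3]
(up to reordering of blocks).

Per-block formulas:
  For a 2×2 Jordan block J_2(3): exp(t · J_2(3)) = e^(3t)·(I + t·N), where N is the 2×2 nilpotent shift.

After assembling e^{tJ} and conjugating by P, we get:

e^{tM} =
  [exp(3*t), t*exp(3*t)]
  [0, exp(3*t)]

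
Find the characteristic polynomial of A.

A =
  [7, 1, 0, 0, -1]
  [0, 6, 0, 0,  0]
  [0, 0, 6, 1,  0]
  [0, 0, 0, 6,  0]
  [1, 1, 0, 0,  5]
x^5 - 30*x^4 + 360*x^3 - 2160*x^2 + 6480*x - 7776

Expanding det(x·I − A) (e.g. by cofactor expansion or by noting that A is similar to its Jordan form J, which has the same characteristic polynomial as A) gives
  χ_A(x) = x^5 - 30*x^4 + 360*x^3 - 2160*x^2 + 6480*x - 7776
which factors as (x - 6)^5. The eigenvalues (with algebraic multiplicities) are λ = 6 with multiplicity 5.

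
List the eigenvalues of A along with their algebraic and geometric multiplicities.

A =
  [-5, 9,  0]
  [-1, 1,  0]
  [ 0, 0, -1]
λ = -2: alg = 2, geom = 1; λ = -1: alg = 1, geom = 1

Step 1 — factor the characteristic polynomial to read off the algebraic multiplicities:
  χ_A(x) = (x + 1)*(x + 2)^2

Step 2 — compute geometric multiplicities via the rank-nullity identity g(λ) = n − rank(A − λI):
  rank(A − (-2)·I) = 2, so dim ker(A − (-2)·I) = n − 2 = 1
  rank(A − (-1)·I) = 2, so dim ker(A − (-1)·I) = n − 2 = 1

Summary:
  λ = -2: algebraic multiplicity = 2, geometric multiplicity = 1
  λ = -1: algebraic multiplicity = 1, geometric multiplicity = 1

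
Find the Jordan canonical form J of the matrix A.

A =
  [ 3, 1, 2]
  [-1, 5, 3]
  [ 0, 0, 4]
J_3(4)

The characteristic polynomial is
  det(x·I − A) = x^3 - 12*x^2 + 48*x - 64 = (x - 4)^3

Eigenvalues and multiplicities (the geometric multiplicity of λ is n − rank(A − λI), which equals the number of Jordan blocks for λ):
  λ = 4: algebraic multiplicity = 3, geometric multiplicity = 1

Determining the block sizes for each eigenvalue:
  λ = 4: one block (gm = 1), so the single block has size am = 3 → block sizes [3]

Assembling the blocks gives a Jordan form
J =
  [4, 1, 0]
  [0, 4, 1]
  [0, 0, 4]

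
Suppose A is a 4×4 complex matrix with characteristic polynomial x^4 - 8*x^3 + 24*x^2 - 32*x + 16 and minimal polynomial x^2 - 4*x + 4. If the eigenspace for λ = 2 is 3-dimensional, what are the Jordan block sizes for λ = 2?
Block sizes for λ = 2: [2, 1, 1]

Step 1 — from the characteristic polynomial, algebraic multiplicity of λ = 2 is 4. From dim ker(A − (2)·I) = 3, there are exactly 3 Jordan blocks for λ = 2.
Step 2 — from the minimal polynomial, the factor (x − 2)^2 tells us the largest block for λ = 2 has size 2.
Step 3 — with total size 4, 3 blocks, and largest block 2, the block sizes (in nonincreasing order) are [2, 1, 1].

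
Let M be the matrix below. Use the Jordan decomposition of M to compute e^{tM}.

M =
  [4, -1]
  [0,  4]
e^{tM} =
  [exp(4*t), -t*exp(4*t)]
  [0, exp(4*t)]

Strategy: write M = P · J · P⁻¹ where J is a Jordan canonical form, so e^{tM} = P · e^{tJ} · P⁻¹, and e^{tJ} can be computed block-by-block.

M has Jordan form
J =
  [4, 1]
  [0, 4]
(up to reordering of blocks).

Per-block formulas:
  For a 2×2 Jordan block J_2(4): exp(t · J_2(4)) = e^(4t)·(I + t·N), where N is the 2×2 nilpotent shift.

After assembling e^{tJ} and conjugating by P, we get:

e^{tM} =
  [exp(4*t), -t*exp(4*t)]
  [0, exp(4*t)]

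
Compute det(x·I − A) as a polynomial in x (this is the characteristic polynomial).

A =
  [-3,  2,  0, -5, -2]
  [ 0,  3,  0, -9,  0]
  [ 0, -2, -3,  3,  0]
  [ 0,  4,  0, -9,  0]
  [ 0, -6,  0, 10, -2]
x^5 + 14*x^4 + 78*x^3 + 216*x^2 + 297*x + 162

Expanding det(x·I − A) (e.g. by cofactor expansion or by noting that A is similar to its Jordan form J, which has the same characteristic polynomial as A) gives
  χ_A(x) = x^5 + 14*x^4 + 78*x^3 + 216*x^2 + 297*x + 162
which factors as (x + 2)*(x + 3)^4. The eigenvalues (with algebraic multiplicities) are λ = -3 with multiplicity 4, λ = -2 with multiplicity 1.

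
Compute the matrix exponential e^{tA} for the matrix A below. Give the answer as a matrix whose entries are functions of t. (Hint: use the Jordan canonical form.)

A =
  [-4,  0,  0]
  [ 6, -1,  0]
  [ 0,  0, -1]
e^{tA} =
  [exp(-4*t), 0, 0]
  [2*exp(-t) - 2*exp(-4*t), exp(-t), 0]
  [0, 0, exp(-t)]

Strategy: write A = P · J · P⁻¹ where J is a Jordan canonical form, so e^{tA} = P · e^{tJ} · P⁻¹, and e^{tJ} can be computed block-by-block.

A has Jordan form
J =
  [-4,  0,  0]
  [ 0, -1,  0]
  [ 0,  0, -1]
(up to reordering of blocks).

Per-block formulas:
  For a 1×1 block at λ = -1: exp(t · [-1]) = [e^(-1t)].
  For a 1×1 block at λ = -4: exp(t · [-4]) = [e^(-4t)].

After assembling e^{tJ} and conjugating by P, we get:

e^{tA} =
  [exp(-4*t), 0, 0]
  [2*exp(-t) - 2*exp(-4*t), exp(-t), 0]
  [0, 0, exp(-t)]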